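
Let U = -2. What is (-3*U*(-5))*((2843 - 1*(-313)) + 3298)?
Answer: -193620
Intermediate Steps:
(-3*U*(-5))*((2843 - 1*(-313)) + 3298) = (-3*(-2)*(-5))*((2843 - 1*(-313)) + 3298) = (6*(-5))*((2843 + 313) + 3298) = -30*(3156 + 3298) = -30*6454 = -193620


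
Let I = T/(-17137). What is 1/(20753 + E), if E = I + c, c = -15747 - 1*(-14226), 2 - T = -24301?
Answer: 17137/329554481 ≈ 5.2001e-5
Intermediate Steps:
T = 24303 (T = 2 - 1*(-24301) = 2 + 24301 = 24303)
I = -24303/17137 (I = 24303/(-17137) = 24303*(-1/17137) = -24303/17137 ≈ -1.4182)
c = -1521 (c = -15747 + 14226 = -1521)
E = -26089680/17137 (E = -24303/17137 - 1521 = -26089680/17137 ≈ -1522.4)
1/(20753 + E) = 1/(20753 - 26089680/17137) = 1/(329554481/17137) = 17137/329554481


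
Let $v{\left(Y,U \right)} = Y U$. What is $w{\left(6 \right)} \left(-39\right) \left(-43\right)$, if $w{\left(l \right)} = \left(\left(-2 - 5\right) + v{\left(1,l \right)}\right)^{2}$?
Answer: $1677$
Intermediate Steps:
$v{\left(Y,U \right)} = U Y$
$w{\left(l \right)} = \left(-7 + l\right)^{2}$ ($w{\left(l \right)} = \left(\left(-2 - 5\right) + l 1\right)^{2} = \left(\left(-2 - 5\right) + l\right)^{2} = \left(-7 + l\right)^{2}$)
$w{\left(6 \right)} \left(-39\right) \left(-43\right) = \left(-7 + 6\right)^{2} \left(-39\right) \left(-43\right) = \left(-1\right)^{2} \left(-39\right) \left(-43\right) = 1 \left(-39\right) \left(-43\right) = \left(-39\right) \left(-43\right) = 1677$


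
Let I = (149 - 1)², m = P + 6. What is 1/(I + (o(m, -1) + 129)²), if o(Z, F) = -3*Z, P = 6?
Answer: 1/30553 ≈ 3.2730e-5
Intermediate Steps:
m = 12 (m = 6 + 6 = 12)
I = 21904 (I = 148² = 21904)
1/(I + (o(m, -1) + 129)²) = 1/(21904 + (-3*12 + 129)²) = 1/(21904 + (-36 + 129)²) = 1/(21904 + 93²) = 1/(21904 + 8649) = 1/30553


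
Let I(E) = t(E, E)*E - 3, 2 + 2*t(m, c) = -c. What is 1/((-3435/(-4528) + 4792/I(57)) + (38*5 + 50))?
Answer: 15254832/3629335843 ≈ 0.0042032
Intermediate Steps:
t(m, c) = -1 - c/2 (t(m, c) = -1 + (-c)/2 = -1 - c/2)
I(E) = -3 + E*(-1 - E/2) (I(E) = (-1 - E/2)*E - 3 = E*(-1 - E/2) - 3 = -3 + E*(-1 - E/2))
1/((-3435/(-4528) + 4792/I(57)) + (38*5 + 50)) = 1/((-3435/(-4528) + 4792/(-3 - ½*57*(2 + 57))) + (38*5 + 50)) = 1/((-3435*(-1/4528) + 4792/(-3 - ½*57*59)) + (190 + 50)) = 1/((3435/4528 + 4792/(-3 - 3363/2)) + 240) = 1/((3435/4528 + 4792/(-3369/2)) + 240) = 1/((3435/4528 + 4792*(-2/3369)) + 240) = 1/((3435/4528 - 9584/3369) + 240) = 1/(-31823837/15254832 + 240) = 1/(3629335843/15254832) = 15254832/3629335843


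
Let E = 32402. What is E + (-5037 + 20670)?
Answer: 48035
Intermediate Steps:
E + (-5037 + 20670) = 32402 + (-5037 + 20670) = 32402 + 15633 = 48035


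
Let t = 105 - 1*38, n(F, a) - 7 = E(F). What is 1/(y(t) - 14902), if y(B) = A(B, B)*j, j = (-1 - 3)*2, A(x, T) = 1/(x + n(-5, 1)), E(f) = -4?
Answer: -35/521574 ≈ -6.7105e-5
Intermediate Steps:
n(F, a) = 3 (n(F, a) = 7 - 4 = 3)
A(x, T) = 1/(3 + x) (A(x, T) = 1/(x + 3) = 1/(3 + x))
t = 67 (t = 105 - 38 = 67)
j = -8 (j = -4*2 = -8)
y(B) = -8/(3 + B)
1/(y(t) - 14902) = 1/(-8/(3 + 67) - 14902) = 1/(-8/70 - 14902) = 1/(-8*1/70 - 14902) = 1/(-4/35 - 14902) = 1/(-521574/35) = -35/521574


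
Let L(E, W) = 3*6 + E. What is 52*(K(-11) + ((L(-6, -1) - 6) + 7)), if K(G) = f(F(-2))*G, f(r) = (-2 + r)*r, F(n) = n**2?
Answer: -3900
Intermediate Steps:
f(r) = r*(-2 + r)
L(E, W) = 18 + E
K(G) = 8*G (K(G) = ((-2)**2*(-2 + (-2)**2))*G = (4*(-2 + 4))*G = (4*2)*G = 8*G)
52*(K(-11) + ((L(-6, -1) - 6) + 7)) = 52*(8*(-11) + (((18 - 6) - 6) + 7)) = 52*(-88 + ((12 - 6) + 7)) = 52*(-88 + (6 + 7)) = 52*(-88 + 13) = 52*(-75) = -3900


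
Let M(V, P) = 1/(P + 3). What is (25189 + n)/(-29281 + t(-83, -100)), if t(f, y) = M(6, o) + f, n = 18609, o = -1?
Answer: -87596/58727 ≈ -1.4916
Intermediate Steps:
M(V, P) = 1/(3 + P)
t(f, y) = ½ + f (t(f, y) = 1/(3 - 1) + f = 1/2 + f = ½ + f)
(25189 + n)/(-29281 + t(-83, -100)) = (25189 + 18609)/(-29281 + (½ - 83)) = 43798/(-29281 - 165/2) = 43798/(-58727/2) = 43798*(-2/58727) = -87596/58727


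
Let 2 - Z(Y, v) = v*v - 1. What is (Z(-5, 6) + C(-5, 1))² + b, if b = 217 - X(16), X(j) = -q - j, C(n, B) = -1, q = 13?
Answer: 1402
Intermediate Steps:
Z(Y, v) = 3 - v² (Z(Y, v) = 2 - (v*v - 1) = 2 - (v² - 1) = 2 - (-1 + v²) = 2 + (1 - v²) = 3 - v²)
X(j) = -13 - j (X(j) = -1*13 - j = -13 - j)
b = 246 (b = 217 - (-13 - 1*16) = 217 - (-13 - 16) = 217 - 1*(-29) = 217 + 29 = 246)
(Z(-5, 6) + C(-5, 1))² + b = ((3 - 1*6²) - 1)² + 246 = ((3 - 1*36) - 1)² + 246 = ((3 - 36) - 1)² + 246 = (-33 - 1)² + 246 = (-34)² + 246 = 1156 + 246 = 1402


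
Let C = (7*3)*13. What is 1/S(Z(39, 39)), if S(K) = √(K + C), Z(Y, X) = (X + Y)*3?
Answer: √3/39 ≈ 0.044412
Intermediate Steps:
Z(Y, X) = 3*X + 3*Y
C = 273 (C = 21*13 = 273)
S(K) = √(273 + K) (S(K) = √(K + 273) = √(273 + K))
1/S(Z(39, 39)) = 1/(√(273 + (3*39 + 3*39))) = 1/(√(273 + (117 + 117))) = 1/(√(273 + 234)) = 1/(√507) = 1/(13*√3) = √3/39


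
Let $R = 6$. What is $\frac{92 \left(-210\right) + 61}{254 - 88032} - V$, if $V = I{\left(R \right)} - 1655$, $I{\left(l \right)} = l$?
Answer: $\frac{144765181}{87778} \approx 1649.2$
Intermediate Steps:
$V = -1649$ ($V = 6 - 1655 = -1649$)
$\frac{92 \left(-210\right) + 61}{254 - 88032} - V = \frac{92 \left(-210\right) + 61}{254 - 88032} - -1649 = \frac{-19320 + 61}{254 - 88032} + 1649 = - \frac{19259}{-87778} + 1649 = \left(-19259\right) \left(- \frac{1}{87778}\right) + 1649 = \frac{19259}{87778} + 1649 = \frac{144765181}{87778}$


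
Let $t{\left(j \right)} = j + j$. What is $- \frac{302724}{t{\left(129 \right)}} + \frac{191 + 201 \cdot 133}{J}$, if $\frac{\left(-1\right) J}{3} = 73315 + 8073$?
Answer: $- \frac{3080052047}{2624763} \approx -1173.5$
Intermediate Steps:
$t{\left(j \right)} = 2 j$
$J = -244164$ ($J = - 3 \left(73315 + 8073\right) = \left(-3\right) 81388 = -244164$)
$- \frac{302724}{t{\left(129 \right)}} + \frac{191 + 201 \cdot 133}{J} = - \frac{302724}{2 \cdot 129} + \frac{191 + 201 \cdot 133}{-244164} = - \frac{302724}{258} + \left(191 + 26733\right) \left(- \frac{1}{244164}\right) = \left(-302724\right) \frac{1}{258} + 26924 \left(- \frac{1}{244164}\right) = - \frac{50454}{43} - \frac{6731}{61041} = - \frac{3080052047}{2624763}$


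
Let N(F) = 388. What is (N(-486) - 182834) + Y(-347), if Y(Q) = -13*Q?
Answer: -177935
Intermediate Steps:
(N(-486) - 182834) + Y(-347) = (388 - 182834) - 13*(-347) = -182446 + 4511 = -177935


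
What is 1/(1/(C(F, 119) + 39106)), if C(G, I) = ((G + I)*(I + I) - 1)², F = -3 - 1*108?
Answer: 3660515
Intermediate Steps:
F = -111 (F = -3 - 108 = -111)
C(G, I) = (-1 + 2*I*(G + I))² (C(G, I) = ((G + I)*(2*I) - 1)² = (2*I*(G + I) - 1)² = (-1 + 2*I*(G + I))²)
1/(1/(C(F, 119) + 39106)) = 1/(1/((-1 + 2*119² + 2*(-111)*119)² + 39106)) = 1/(1/((-1 + 2*14161 - 26418)² + 39106)) = 1/(1/((-1 + 28322 - 26418)² + 39106)) = 1/(1/(1903² + 39106)) = 1/(1/(3621409 + 39106)) = 1/(1/3660515) = 3660515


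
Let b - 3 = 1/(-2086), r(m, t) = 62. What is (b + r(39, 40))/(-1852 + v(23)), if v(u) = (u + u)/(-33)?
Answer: -4474437/127583932 ≈ -0.035071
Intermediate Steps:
b = 6257/2086 (b = 3 + 1/(-2086) = 3 - 1/2086 = 6257/2086 ≈ 2.9995)
v(u) = -2*u/33 (v(u) = (2*u)*(-1/33) = -2*u/33)
(b + r(39, 40))/(-1852 + v(23)) = (6257/2086 + 62)/(-1852 - 2/33*23) = 135589/(2086*(-1852 - 46/33)) = 135589/(2086*(-61162/33)) = (135589/2086)*(-33/61162) = -4474437/127583932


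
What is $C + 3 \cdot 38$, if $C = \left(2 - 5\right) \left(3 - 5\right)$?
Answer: $120$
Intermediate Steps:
$C = 6$ ($C = \left(-3\right) \left(-2\right) = 6$)
$C + 3 \cdot 38 = 6 + 3 \cdot 38 = 6 + 114 = 120$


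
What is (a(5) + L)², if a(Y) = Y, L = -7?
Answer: 4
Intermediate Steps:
(a(5) + L)² = (5 - 7)² = (-2)² = 4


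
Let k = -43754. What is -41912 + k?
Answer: -85666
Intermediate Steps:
-41912 + k = -41912 - 43754 = -85666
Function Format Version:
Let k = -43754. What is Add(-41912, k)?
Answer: -85666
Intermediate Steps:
Add(-41912, k) = Add(-41912, -43754) = -85666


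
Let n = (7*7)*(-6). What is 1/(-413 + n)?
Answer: -1/707 ≈ -0.0014144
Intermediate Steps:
n = -294 (n = 49*(-6) = -294)
1/(-413 + n) = 1/(-413 - 294) = 1/(-707) = -1/707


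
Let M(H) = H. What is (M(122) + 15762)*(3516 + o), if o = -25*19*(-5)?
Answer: 93572644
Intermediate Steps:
o = 2375 (o = -475*(-5) = 2375)
(M(122) + 15762)*(3516 + o) = (122 + 15762)*(3516 + 2375) = 15884*5891 = 93572644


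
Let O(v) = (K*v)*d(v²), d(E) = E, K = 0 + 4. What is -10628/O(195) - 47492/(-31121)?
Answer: 352064555003/230758324875 ≈ 1.5257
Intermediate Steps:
K = 4
O(v) = 4*v³ (O(v) = (4*v)*v² = 4*v³)
-10628/O(195) - 47492/(-31121) = -10628/(4*195³) - 47492/(-31121) = -10628/(4*7414875) - 47492*(-1/31121) = -10628/29659500 + 47492/31121 = -10628*1/29659500 + 47492/31121 = -2657/7414875 + 47492/31121 = 352064555003/230758324875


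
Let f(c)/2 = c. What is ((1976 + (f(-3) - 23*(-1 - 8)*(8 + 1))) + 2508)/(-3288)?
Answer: -6341/3288 ≈ -1.9285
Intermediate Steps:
f(c) = 2*c
((1976 + (f(-3) - 23*(-1 - 8)*(8 + 1))) + 2508)/(-3288) = ((1976 + (2*(-3) - 23*(-1 - 8)*(8 + 1))) + 2508)/(-3288) = ((1976 + (-6 - (-207)*9)) + 2508)*(-1/3288) = ((1976 + (-6 - 23*(-81))) + 2508)*(-1/3288) = ((1976 + (-6 + 1863)) + 2508)*(-1/3288) = ((1976 + 1857) + 2508)*(-1/3288) = (3833 + 2508)*(-1/3288) = 6341*(-1/3288) = -6341/3288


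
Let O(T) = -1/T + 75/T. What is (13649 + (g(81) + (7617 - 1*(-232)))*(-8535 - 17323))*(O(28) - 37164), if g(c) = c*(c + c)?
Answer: 282112767787471/14 ≈ 2.0151e+13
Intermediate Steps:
g(c) = 2*c² (g(c) = c*(2*c) = 2*c²)
O(T) = 74/T
(13649 + (g(81) + (7617 - 1*(-232)))*(-8535 - 17323))*(O(28) - 37164) = (13649 + (2*81² + (7617 - 1*(-232)))*(-8535 - 17323))*(74/28 - 37164) = (13649 + (2*6561 + (7617 + 232))*(-25858))*(74*(1/28) - 37164) = (13649 + (13122 + 7849)*(-25858))*(37/14 - 37164) = (13649 + 20971*(-25858))*(-520259/14) = (13649 - 542268118)*(-520259/14) = -542254469*(-520259/14) = 282112767787471/14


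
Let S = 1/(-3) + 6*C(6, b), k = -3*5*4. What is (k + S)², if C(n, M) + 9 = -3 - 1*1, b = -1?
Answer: 172225/9 ≈ 19136.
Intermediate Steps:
k = -60 (k = -15*4 = -60)
C(n, M) = -13 (C(n, M) = -9 + (-3 - 1*1) = -9 + (-3 - 1) = -9 - 4 = -13)
S = -235/3 (S = 1/(-3) + 6*(-13) = -⅓ - 78 = -235/3 ≈ -78.333)
(k + S)² = (-60 - 235/3)² = (-415/3)² = 172225/9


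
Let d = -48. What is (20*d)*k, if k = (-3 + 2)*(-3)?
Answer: -2880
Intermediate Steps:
k = 3 (k = -1*(-3) = 3)
(20*d)*k = (20*(-48))*3 = -960*3 = -2880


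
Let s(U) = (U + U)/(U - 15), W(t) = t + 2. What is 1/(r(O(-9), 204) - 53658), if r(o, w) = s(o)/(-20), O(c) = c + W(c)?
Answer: -155/8316998 ≈ -1.8637e-5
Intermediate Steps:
W(t) = 2 + t
s(U) = 2*U/(-15 + U) (s(U) = (2*U)/(-15 + U) = 2*U/(-15 + U))
O(c) = 2 + 2*c (O(c) = c + (2 + c) = 2 + 2*c)
r(o, w) = -o/(10*(-15 + o)) (r(o, w) = (2*o/(-15 + o))/(-20) = (2*o/(-15 + o))*(-1/20) = -o/(10*(-15 + o)))
1/(r(O(-9), 204) - 53658) = 1/(-(2 + 2*(-9))/(-150 + 10*(2 + 2*(-9))) - 53658) = 1/(-(2 - 18)/(-150 + 10*(2 - 18)) - 53658) = 1/(-1*(-16)/(-150 + 10*(-16)) - 53658) = 1/(-1*(-16)/(-150 - 160) - 53658) = 1/(-1*(-16)/(-310) - 53658) = 1/(-1*(-16)*(-1/310) - 53658) = 1/(-8/155 - 53658) = 1/(-8316998/155) = -155/8316998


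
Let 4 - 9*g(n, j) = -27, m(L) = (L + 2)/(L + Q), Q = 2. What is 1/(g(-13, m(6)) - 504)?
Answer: -9/4505 ≈ -0.0019978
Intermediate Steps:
m(L) = 1 (m(L) = (L + 2)/(L + 2) = (2 + L)/(2 + L) = 1)
g(n, j) = 31/9 (g(n, j) = 4/9 - ⅑*(-27) = 4/9 + 3 = 31/9)
1/(g(-13, m(6)) - 504) = 1/(31/9 - 504) = 1/(-4505/9) = -9/4505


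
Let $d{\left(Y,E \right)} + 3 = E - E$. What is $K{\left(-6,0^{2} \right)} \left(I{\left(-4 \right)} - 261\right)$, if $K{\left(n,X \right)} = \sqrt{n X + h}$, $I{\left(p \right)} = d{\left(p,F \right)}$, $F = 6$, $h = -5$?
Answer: $- 264 i \sqrt{5} \approx - 590.32 i$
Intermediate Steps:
$d{\left(Y,E \right)} = -3$ ($d{\left(Y,E \right)} = -3 + \left(E - E\right) = -3 + 0 = -3$)
$I{\left(p \right)} = -3$
$K{\left(n,X \right)} = \sqrt{-5 + X n}$ ($K{\left(n,X \right)} = \sqrt{n X - 5} = \sqrt{X n - 5} = \sqrt{-5 + X n}$)
$K{\left(-6,0^{2} \right)} \left(I{\left(-4 \right)} - 261\right) = \sqrt{-5 + 0^{2} \left(-6\right)} \left(-3 - 261\right) = \sqrt{-5 + 0 \left(-6\right)} \left(-3 - 261\right) = \sqrt{-5 + 0} \left(-264\right) = \sqrt{-5} \left(-264\right) = i \sqrt{5} \left(-264\right) = - 264 i \sqrt{5}$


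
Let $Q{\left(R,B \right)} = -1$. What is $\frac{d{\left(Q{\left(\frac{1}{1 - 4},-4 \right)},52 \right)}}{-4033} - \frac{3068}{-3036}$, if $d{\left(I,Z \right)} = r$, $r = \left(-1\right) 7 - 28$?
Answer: $\frac{3119876}{3061047} \approx 1.0192$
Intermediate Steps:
$r = -35$ ($r = -7 - 28 = -35$)
$d{\left(I,Z \right)} = -35$
$\frac{d{\left(Q{\left(\frac{1}{1 - 4},-4 \right)},52 \right)}}{-4033} - \frac{3068}{-3036} = - \frac{35}{-4033} - \frac{3068}{-3036} = \left(-35\right) \left(- \frac{1}{4033}\right) - - \frac{767}{759} = \frac{35}{4033} + \frac{767}{759} = \frac{3119876}{3061047}$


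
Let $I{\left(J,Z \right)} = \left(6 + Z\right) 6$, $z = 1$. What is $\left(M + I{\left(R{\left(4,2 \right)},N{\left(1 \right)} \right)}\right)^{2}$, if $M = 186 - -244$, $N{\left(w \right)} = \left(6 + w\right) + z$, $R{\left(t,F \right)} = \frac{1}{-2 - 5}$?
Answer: $264196$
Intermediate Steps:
$R{\left(t,F \right)} = - \frac{1}{7}$ ($R{\left(t,F \right)} = \frac{1}{-7} = - \frac{1}{7}$)
$N{\left(w \right)} = 7 + w$ ($N{\left(w \right)} = \left(6 + w\right) + 1 = 7 + w$)
$M = 430$ ($M = 186 + 244 = 430$)
$I{\left(J,Z \right)} = 36 + 6 Z$
$\left(M + I{\left(R{\left(4,2 \right)},N{\left(1 \right)} \right)}\right)^{2} = \left(430 + \left(36 + 6 \left(7 + 1\right)\right)\right)^{2} = \left(430 + \left(36 + 6 \cdot 8\right)\right)^{2} = \left(430 + \left(36 + 48\right)\right)^{2} = \left(430 + 84\right)^{2} = 514^{2} = 264196$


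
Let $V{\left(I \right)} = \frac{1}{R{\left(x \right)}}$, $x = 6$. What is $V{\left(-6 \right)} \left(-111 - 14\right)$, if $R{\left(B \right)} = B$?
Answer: $- \frac{125}{6} \approx -20.833$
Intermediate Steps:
$V{\left(I \right)} = \frac{1}{6}$
$V{\left(-6 \right)} \left(-111 - 14\right) = \frac{-111 - 14}{6} = \frac{1}{6} \left(-125\right) = - \frac{125}{6}$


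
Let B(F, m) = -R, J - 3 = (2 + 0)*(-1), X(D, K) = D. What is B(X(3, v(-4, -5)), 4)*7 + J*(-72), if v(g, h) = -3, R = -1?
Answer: -65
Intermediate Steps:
J = 1 (J = 3 + (2 + 0)*(-1) = 3 + 2*(-1) = 3 - 2 = 1)
B(F, m) = 1 (B(F, m) = -1*(-1) = 1)
B(X(3, v(-4, -5)), 4)*7 + J*(-72) = 1*7 + 1*(-72) = 7 - 72 = -65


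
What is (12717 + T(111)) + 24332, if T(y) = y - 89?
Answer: 37071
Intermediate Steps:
T(y) = -89 + y
(12717 + T(111)) + 24332 = (12717 + (-89 + 111)) + 24332 = (12717 + 22) + 24332 = 12739 + 24332 = 37071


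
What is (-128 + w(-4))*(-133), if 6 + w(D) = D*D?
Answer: 15694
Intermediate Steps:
w(D) = -6 + D² (w(D) = -6 + D*D = -6 + D²)
(-128 + w(-4))*(-133) = (-128 + (-6 + (-4)²))*(-133) = (-128 + (-6 + 16))*(-133) = (-128 + 10)*(-133) = -118*(-133) = 15694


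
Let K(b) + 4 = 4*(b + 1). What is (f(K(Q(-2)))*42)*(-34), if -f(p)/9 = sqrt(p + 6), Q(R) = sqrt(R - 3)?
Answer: 12852*sqrt(6 + 4*I*sqrt(5)) ≈ 37216.0 + 19849.0*I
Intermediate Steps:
Q(R) = sqrt(-3 + R)
K(b) = 4*b (K(b) = -4 + 4*(b + 1) = -4 + 4*(1 + b) = -4 + (4 + 4*b) = 4*b)
f(p) = -9*sqrt(6 + p) (f(p) = -9*sqrt(p + 6) = -9*sqrt(6 + p))
(f(K(Q(-2)))*42)*(-34) = (-9*sqrt(6 + 4*sqrt(-3 - 2))*42)*(-34) = (-9*sqrt(6 + 4*sqrt(-5))*42)*(-34) = (-9*sqrt(6 + 4*(I*sqrt(5)))*42)*(-34) = (-9*sqrt(6 + 4*I*sqrt(5))*42)*(-34) = -378*sqrt(6 + 4*I*sqrt(5))*(-34) = 12852*sqrt(6 + 4*I*sqrt(5))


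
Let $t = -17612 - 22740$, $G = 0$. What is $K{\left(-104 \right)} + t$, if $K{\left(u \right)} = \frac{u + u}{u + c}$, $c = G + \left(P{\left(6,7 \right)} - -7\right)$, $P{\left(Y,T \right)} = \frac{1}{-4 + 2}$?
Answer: $- \frac{605248}{15} \approx -40350.0$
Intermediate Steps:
$P{\left(Y,T \right)} = - \frac{1}{2}$ ($P{\left(Y,T \right)} = \frac{1}{-2} = - \frac{1}{2}$)
$c = \frac{13}{2}$ ($c = 0 - - \frac{13}{2} = 0 + \left(- \frac{1}{2} + 7\right) = 0 + \frac{13}{2} = \frac{13}{2} \approx 6.5$)
$K{\left(u \right)} = \frac{2 u}{\frac{13}{2} + u}$ ($K{\left(u \right)} = \frac{u + u}{u + \frac{13}{2}} = \frac{2 u}{\frac{13}{2} + u}$)
$t = -40352$ ($t = -17612 - 22740 = -40352$)
$K{\left(-104 \right)} + t = 4 \left(-104\right) \frac{1}{13 + 2 \left(-104\right)} - 40352 = 4 \left(-104\right) \frac{1}{13 - 208} - 40352 = 4 \left(-104\right) \frac{1}{-195} - 40352 = 4 \left(-104\right) \left(- \frac{1}{195}\right) - 40352 = \frac{32}{15} - 40352 = - \frac{605248}{15}$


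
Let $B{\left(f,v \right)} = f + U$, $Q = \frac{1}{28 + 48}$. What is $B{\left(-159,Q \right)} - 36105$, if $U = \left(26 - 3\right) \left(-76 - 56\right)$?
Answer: $-39300$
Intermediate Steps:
$U = -3036$ ($U = 23 \left(-132\right) = -3036$)
$Q = \frac{1}{76} \approx 0.013158$
$B{\left(f,v \right)} = -3036 + f$ ($B{\left(f,v \right)} = f - 3036 = -3036 + f$)
$B{\left(-159,Q \right)} - 36105 = \left(-3036 - 159\right) - 36105 = -3195 - 36105 = -39300$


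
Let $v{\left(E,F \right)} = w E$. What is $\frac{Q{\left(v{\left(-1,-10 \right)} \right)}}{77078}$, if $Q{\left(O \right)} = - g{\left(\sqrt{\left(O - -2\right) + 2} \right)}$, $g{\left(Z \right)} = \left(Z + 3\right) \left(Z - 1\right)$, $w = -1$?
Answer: $- \frac{1}{38539} - \frac{\sqrt{5}}{38539} \approx -8.3969 \cdot 10^{-5}$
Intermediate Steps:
$g{\left(Z \right)} = \left(-1 + Z\right) \left(3 + Z\right)$ ($g{\left(Z \right)} = \left(3 + Z\right) \left(-1 + Z\right) = \left(-1 + Z\right) \left(3 + Z\right)$)
$v{\left(E,F \right)} = - E$
$Q{\left(O \right)} = -1 - O - 2 \sqrt{4 + O}$ ($Q{\left(O \right)} = - (-3 + \left(\sqrt{\left(O - -2\right) + 2}\right)^{2} + 2 \sqrt{\left(O - -2\right) + 2}) = - (-3 + \left(\sqrt{\left(O + 2\right) + 2}\right)^{2} + 2 \sqrt{\left(O + 2\right) + 2}) = - (-3 + \left(\sqrt{\left(2 + O\right) + 2}\right)^{2} + 2 \sqrt{\left(2 + O\right) + 2}) = - (-3 + \left(\sqrt{4 + O}\right)^{2} + 2 \sqrt{4 + O}) = - (-3 + \left(4 + O\right) + 2 \sqrt{4 + O}) = - (1 + O + 2 \sqrt{4 + O}) = -1 - O - 2 \sqrt{4 + O}$)
$\frac{Q{\left(v{\left(-1,-10 \right)} \right)}}{77078} = \frac{-1 - \left(-1\right) \left(-1\right) - 2 \sqrt{4 - -1}}{77078} = \left(-1 - 1 - 2 \sqrt{4 + 1}\right) \frac{1}{77078} = \left(-1 - 1 - 2 \sqrt{5}\right) \frac{1}{77078} = \left(-2 - 2 \sqrt{5}\right) \frac{1}{77078} = - \frac{1}{38539} - \frac{\sqrt{5}}{38539}$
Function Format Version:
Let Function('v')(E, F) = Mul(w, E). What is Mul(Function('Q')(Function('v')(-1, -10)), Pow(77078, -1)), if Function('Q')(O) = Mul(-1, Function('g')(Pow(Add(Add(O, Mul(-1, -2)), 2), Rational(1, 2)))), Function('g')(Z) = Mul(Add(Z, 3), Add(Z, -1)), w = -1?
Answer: Add(Rational(-1, 38539), Mul(Rational(-1, 38539), Pow(5, Rational(1, 2)))) ≈ -8.3969e-5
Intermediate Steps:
Function('g')(Z) = Mul(Add(-1, Z), Add(3, Z)) (Function('g')(Z) = Mul(Add(3, Z), Add(-1, Z)) = Mul(Add(-1, Z), Add(3, Z)))
Function('v')(E, F) = Mul(-1, E)
Function('Q')(O) = Add(-1, Mul(-1, O), Mul(-2, Pow(Add(4, O), Rational(1, 2)))) (Function('Q')(O) = Mul(-1, Add(-3, Pow(Pow(Add(Add(O, Mul(-1, -2)), 2), Rational(1, 2)), 2), Mul(2, Pow(Add(Add(O, Mul(-1, -2)), 2), Rational(1, 2))))) = Mul(-1, Add(-3, Pow(Pow(Add(Add(O, 2), 2), Rational(1, 2)), 2), Mul(2, Pow(Add(Add(O, 2), 2), Rational(1, 2))))) = Mul(-1, Add(-3, Pow(Pow(Add(Add(2, O), 2), Rational(1, 2)), 2), Mul(2, Pow(Add(Add(2, O), 2), Rational(1, 2))))) = Mul(-1, Add(-3, Pow(Pow(Add(4, O), Rational(1, 2)), 2), Mul(2, Pow(Add(4, O), Rational(1, 2))))) = Mul(-1, Add(-3, Add(4, O), Mul(2, Pow(Add(4, O), Rational(1, 2))))) = Mul(-1, Add(1, O, Mul(2, Pow(Add(4, O), Rational(1, 2))))) = Add(-1, Mul(-1, O), Mul(-2, Pow(Add(4, O), Rational(1, 2)))))
Mul(Function('Q')(Function('v')(-1, -10)), Pow(77078, -1)) = Mul(Add(-1, Mul(-1, Mul(-1, -1)), Mul(-2, Pow(Add(4, Mul(-1, -1)), Rational(1, 2)))), Pow(77078, -1)) = Mul(Add(-1, Mul(-1, 1), Mul(-2, Pow(Add(4, 1), Rational(1, 2)))), Rational(1, 77078)) = Mul(Add(-1, -1, Mul(-2, Pow(5, Rational(1, 2)))), Rational(1, 77078)) = Mul(Add(-2, Mul(-2, Pow(5, Rational(1, 2)))), Rational(1, 77078)) = Add(Rational(-1, 38539), Mul(Rational(-1, 38539), Pow(5, Rational(1, 2))))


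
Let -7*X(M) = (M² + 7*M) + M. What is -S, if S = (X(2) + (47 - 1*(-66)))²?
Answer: -594441/49 ≈ -12131.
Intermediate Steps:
X(M) = -8*M/7 - M²/7 (X(M) = -((M² + 7*M) + M)/7 = -(M² + 8*M)/7 = -8*M/7 - M²/7)
S = 594441/49 (S = (-⅐*2*(8 + 2) + (47 - 1*(-66)))² = (-⅐*2*10 + (47 + 66))² = (-20/7 + 113)² = (771/7)² = 594441/49 ≈ 12131.)
-S = -1*594441/49 = -594441/49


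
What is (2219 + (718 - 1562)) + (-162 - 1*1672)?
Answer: -459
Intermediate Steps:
(2219 + (718 - 1562)) + (-162 - 1*1672) = (2219 - 844) + (-162 - 1672) = 1375 - 1834 = -459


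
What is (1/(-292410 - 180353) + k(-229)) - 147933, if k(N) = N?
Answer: -70045511607/472763 ≈ -1.4816e+5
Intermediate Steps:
(1/(-292410 - 180353) + k(-229)) - 147933 = (1/(-292410 - 180353) - 229) - 147933 = (1/(-472763) - 229) - 147933 = (-1/472763 - 229) - 147933 = -108262728/472763 - 147933 = -70045511607/472763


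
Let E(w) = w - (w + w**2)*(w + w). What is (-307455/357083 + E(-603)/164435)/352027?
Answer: 156274893742614/20669949330423835 ≈ 0.0075605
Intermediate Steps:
E(w) = w - 2*w*(w + w**2) (E(w) = w - (w + w**2)*2*w = w - 2*w*(w + w**2))
(-307455/357083 + E(-603)/164435)/352027 = (-307455/357083 - 603*(1 - 2*(-603) - 2*(-603)**2)/164435)/352027 = (-307455*1/357083 - 603*(1 + 1206 - 2*363609)*(1/164435))*(1/352027) = (-307455/357083 - 603*(1 + 1206 - 727218)*(1/164435))*(1/352027) = (-307455/357083 - 603*(-726011)*(1/164435))*(1/352027) = (-307455/357083 + 437784633*(1/164435))*(1/352027) = (-307455/357083 + 437784633/164435)*(1/352027) = (156274893742614/58716943105)*(1/352027) = 156274893742614/20669949330423835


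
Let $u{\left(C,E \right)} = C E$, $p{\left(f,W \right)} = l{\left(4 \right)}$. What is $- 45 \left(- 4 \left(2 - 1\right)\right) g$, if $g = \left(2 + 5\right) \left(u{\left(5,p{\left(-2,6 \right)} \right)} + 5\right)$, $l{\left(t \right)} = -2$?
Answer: $-6300$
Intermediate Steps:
$p{\left(f,W \right)} = -2$
$g = -35$ ($g = \left(2 + 5\right) \left(5 \left(-2\right) + 5\right) = 7 \left(-10 + 5\right) = 7 \left(-5\right) = -35$)
$- 45 \left(- 4 \left(2 - 1\right)\right) g = - 45 \left(- 4 \left(2 - 1\right)\right) \left(-35\right) = - 45 \left(\left(-4\right) 1\right) \left(-35\right) = \left(-45\right) \left(-4\right) \left(-35\right) = 180 \left(-35\right) = -6300$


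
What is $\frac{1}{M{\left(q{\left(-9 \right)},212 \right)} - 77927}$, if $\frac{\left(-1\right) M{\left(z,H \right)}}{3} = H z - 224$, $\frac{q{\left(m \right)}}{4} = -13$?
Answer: $- \frac{1}{44183} \approx -2.2633 \cdot 10^{-5}$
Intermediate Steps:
$q{\left(m \right)} = -52$ ($q{\left(m \right)} = 4 \left(-13\right) = -52$)
$M{\left(z,H \right)} = 672 - 3 H z$ ($M{\left(z,H \right)} = - 3 \left(H z - 224\right) = - 3 \left(-224 + H z\right) = 672 - 3 H z$)
$\frac{1}{M{\left(q{\left(-9 \right)},212 \right)} - 77927} = \frac{1}{\left(672 - 636 \left(-52\right)\right) - 77927} = \frac{1}{\left(672 + 33072\right) - 77927} = \frac{1}{33744 - 77927} = \frac{1}{-44183} = - \frac{1}{44183}$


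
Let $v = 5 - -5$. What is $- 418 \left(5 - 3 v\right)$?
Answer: $10450$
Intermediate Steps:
$v = 10$ ($v = 5 + 5 = 10$)
$- 418 \left(5 - 3 v\right) = - 418 \left(5 - 30\right) = \left(-418\right) \left(-25\right) = 10450$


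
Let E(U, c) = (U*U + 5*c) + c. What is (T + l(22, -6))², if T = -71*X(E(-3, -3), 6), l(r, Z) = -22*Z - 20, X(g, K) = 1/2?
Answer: 23409/4 ≈ 5852.3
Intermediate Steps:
E(U, c) = U² + 6*c (E(U, c) = (U² + 5*c) + c = U² + 6*c)
X(g, K) = ½
l(r, Z) = -20 - 22*Z
T = -71/2 (T = -71*½ = -71/2 ≈ -35.500)
(T + l(22, -6))² = (-71/2 + (-20 - 22*(-6)))² = (-71/2 + (-20 + 132))² = (-71/2 + 112)² = (153/2)² = 23409/4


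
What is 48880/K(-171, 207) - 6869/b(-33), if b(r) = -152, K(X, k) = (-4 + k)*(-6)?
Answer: 468341/92568 ≈ 5.0594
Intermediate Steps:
K(X, k) = 24 - 6*k
48880/K(-171, 207) - 6869/b(-33) = 48880/(24 - 6*207) - 6869/(-152) = 48880/(24 - 1242) - 6869*(-1/152) = 48880/(-1218) + 6869/152 = 48880*(-1/1218) + 6869/152 = -24440/609 + 6869/152 = 468341/92568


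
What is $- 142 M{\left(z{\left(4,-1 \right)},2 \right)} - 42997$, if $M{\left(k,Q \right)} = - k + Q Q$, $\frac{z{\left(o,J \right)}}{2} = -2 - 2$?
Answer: $-44701$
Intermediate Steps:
$z{\left(o,J \right)} = -8$ ($z{\left(o,J \right)} = 2 \left(-2 - 2\right) = 2 \left(-4\right) = -8$)
$M{\left(k,Q \right)} = Q^{2} - k$ ($M{\left(k,Q \right)} = - k + Q^{2} = Q^{2} - k$)
$- 142 M{\left(z{\left(4,-1 \right)},2 \right)} - 42997 = - 142 \left(2^{2} - -8\right) - 42997 = - 142 \left(4 + 8\right) - 42997 = \left(-142\right) 12 - 42997 = -1704 - 42997 = -44701$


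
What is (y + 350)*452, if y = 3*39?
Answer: 211084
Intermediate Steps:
y = 117
(y + 350)*452 = (117 + 350)*452 = 467*452 = 211084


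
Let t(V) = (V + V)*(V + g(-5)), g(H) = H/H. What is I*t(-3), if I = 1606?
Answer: 19272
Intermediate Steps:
g(H) = 1
t(V) = 2*V*(1 + V) (t(V) = (V + V)*(V + 1) = (2*V)*(1 + V) = 2*V*(1 + V))
I*t(-3) = 1606*(2*(-3)*(1 - 3)) = 1606*(2*(-3)*(-2)) = 1606*12 = 19272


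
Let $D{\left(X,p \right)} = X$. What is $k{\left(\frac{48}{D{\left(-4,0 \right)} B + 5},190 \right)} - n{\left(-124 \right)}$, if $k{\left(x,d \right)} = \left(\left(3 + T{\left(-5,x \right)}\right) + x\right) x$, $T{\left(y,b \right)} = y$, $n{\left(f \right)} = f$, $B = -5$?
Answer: $\frac{77404}{625} \approx 123.85$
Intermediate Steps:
$k{\left(x,d \right)} = x \left(-2 + x\right)$ ($k{\left(x,d \right)} = \left(\left(3 - 5\right) + x\right) x = \left(-2 + x\right) x = x \left(-2 + x\right)$)
$k{\left(\frac{48}{D{\left(-4,0 \right)} B + 5},190 \right)} - n{\left(-124 \right)} = \frac{48}{\left(-4\right) \left(-5\right) + 5} \left(-2 + \frac{48}{\left(-4\right) \left(-5\right) + 5}\right) - -124 = \frac{48}{20 + 5} \left(-2 + \frac{48}{20 + 5}\right) + 124 = \frac{48}{25} \left(-2 + \frac{48}{25}\right) + 124 = 48 \cdot \frac{1}{25} \left(-2 + 48 \cdot \frac{1}{25}\right) + 124 = \frac{48 \left(-2 + \frac{48}{25}\right)}{25} + 124 = \frac{48}{25} \left(- \frac{2}{25}\right) + 124 = - \frac{96}{625} + 124 = \frac{77404}{625}$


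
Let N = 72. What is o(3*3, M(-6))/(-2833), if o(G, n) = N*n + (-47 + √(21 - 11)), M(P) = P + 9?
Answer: -169/2833 - √10/2833 ≈ -0.060770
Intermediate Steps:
M(P) = 9 + P
o(G, n) = -47 + √10 + 72*n (o(G, n) = 72*n + (-47 + √(21 - 11)) = 72*n + (-47 + √10) = -47 + √10 + 72*n)
o(3*3, M(-6))/(-2833) = (-47 + √10 + 72*(9 - 6))/(-2833) = (-47 + √10 + 72*3)*(-1/2833) = (-47 + √10 + 216)*(-1/2833) = (169 + √10)*(-1/2833) = -169/2833 - √10/2833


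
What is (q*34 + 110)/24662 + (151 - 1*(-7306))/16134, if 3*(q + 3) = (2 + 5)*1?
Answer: 30885595/66316118 ≈ 0.46573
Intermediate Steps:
q = -⅔ (q = -3 + ((2 + 5)*1)/3 = -3 + (7*1)/3 = -3 + (⅓)*7 = -3 + 7/3 = -⅔ ≈ -0.66667)
(q*34 + 110)/24662 + (151 - 1*(-7306))/16134 = (-⅔*34 + 110)/24662 + (151 - 1*(-7306))/16134 = (-68/3 + 110)*(1/24662) + (151 + 7306)*(1/16134) = (262/3)*(1/24662) + 7457*(1/16134) = 131/36993 + 7457/16134 = 30885595/66316118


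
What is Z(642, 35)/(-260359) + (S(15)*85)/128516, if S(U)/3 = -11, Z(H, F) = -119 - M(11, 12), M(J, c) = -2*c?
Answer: -718097975/33460297244 ≈ -0.021461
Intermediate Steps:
Z(H, F) = -95 (Z(H, F) = -119 - (-2)*12 = -119 - 1*(-24) = -119 + 24 = -95)
S(U) = -33 (S(U) = 3*(-11) = -33)
Z(642, 35)/(-260359) + (S(15)*85)/128516 = -95/(-260359) - 33*85/128516 = -95*(-1/260359) - 2805*1/128516 = 95/260359 - 2805/128516 = -718097975/33460297244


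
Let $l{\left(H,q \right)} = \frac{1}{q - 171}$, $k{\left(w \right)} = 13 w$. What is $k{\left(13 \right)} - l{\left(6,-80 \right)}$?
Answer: $\frac{42420}{251} \approx 169.0$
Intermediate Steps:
$l{\left(H,q \right)} = \frac{1}{-171 + q}$
$k{\left(13 \right)} - l{\left(6,-80 \right)} = 13 \cdot 13 - \frac{1}{-171 - 80} = 169 - \frac{1}{-251} = 169 - - \frac{1}{251} = 169 + \frac{1}{251} = \frac{42420}{251}$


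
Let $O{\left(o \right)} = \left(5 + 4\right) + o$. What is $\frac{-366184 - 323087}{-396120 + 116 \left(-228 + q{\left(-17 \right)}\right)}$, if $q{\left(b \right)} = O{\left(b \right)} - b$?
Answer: $\frac{229757}{140508} \approx 1.6352$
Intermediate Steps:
$O{\left(o \right)} = 9 + o$
$q{\left(b \right)} = 9$ ($q{\left(b \right)} = \left(9 + b\right) - b = 9$)
$\frac{-366184 - 323087}{-396120 + 116 \left(-228 + q{\left(-17 \right)}\right)} = \frac{-366184 - 323087}{-396120 + 116 \left(-228 + 9\right)} = - \frac{689271}{-396120 + 116 \left(-219\right)} = - \frac{689271}{-396120 - 25404} = - \frac{689271}{-421524} = \left(-689271\right) \left(- \frac{1}{421524}\right) = \frac{229757}{140508}$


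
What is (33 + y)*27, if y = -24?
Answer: 243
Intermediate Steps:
(33 + y)*27 = (33 - 24)*27 = 9*27 = 243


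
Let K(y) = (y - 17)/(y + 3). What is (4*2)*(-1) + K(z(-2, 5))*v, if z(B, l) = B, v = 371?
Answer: -7057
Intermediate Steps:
K(y) = (-17 + y)/(3 + y)
(4*2)*(-1) + K(z(-2, 5))*v = (4*2)*(-1) + ((-17 - 2)/(3 - 2))*371 = 8*(-1) + (-19/1)*371 = -8 + (1*(-19))*371 = -8 - 19*371 = -8 - 7049 = -7057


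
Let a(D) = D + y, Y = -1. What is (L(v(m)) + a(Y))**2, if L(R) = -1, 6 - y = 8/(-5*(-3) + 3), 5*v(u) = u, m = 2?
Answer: 1024/81 ≈ 12.642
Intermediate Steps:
v(u) = u/5
y = 50/9 (y = 6 - 8/(-5*(-3) + 3) = 6 - 8/(15 + 3) = 6 - 8/18 = 6 - 1*4/9 = 6 - 4/9 = 50/9 ≈ 5.5556)
a(D) = 50/9 + D (a(D) = D + 50/9 = 50/9 + D)
(L(v(m)) + a(Y))**2 = (-1 + (50/9 - 1))**2 = (-1 + 41/9)**2 = (32/9)**2 = 1024/81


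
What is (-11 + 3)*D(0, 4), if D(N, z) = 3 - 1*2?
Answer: -8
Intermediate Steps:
D(N, z) = 1 (D(N, z) = 3 - 2 = 1)
(-11 + 3)*D(0, 4) = (-11 + 3)*1 = -8*1 = -8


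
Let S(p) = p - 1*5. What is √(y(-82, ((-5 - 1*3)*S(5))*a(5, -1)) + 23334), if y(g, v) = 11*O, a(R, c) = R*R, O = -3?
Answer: 3*√2589 ≈ 152.65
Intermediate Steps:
S(p) = -5 + p (S(p) = p - 5 = -5 + p)
a(R, c) = R²
y(g, v) = -33 (y(g, v) = 11*(-3) = -33)
√(y(-82, ((-5 - 1*3)*S(5))*a(5, -1)) + 23334) = √(-33 + 23334) = √23301 = 3*√2589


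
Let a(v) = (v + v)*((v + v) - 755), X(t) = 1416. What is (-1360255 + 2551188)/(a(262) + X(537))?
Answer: -1190933/119628 ≈ -9.9553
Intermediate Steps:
a(v) = 2*v*(-755 + 2*v) (a(v) = (2*v)*(2*v - 755) = (2*v)*(-755 + 2*v) = 2*v*(-755 + 2*v))
(-1360255 + 2551188)/(a(262) + X(537)) = (-1360255 + 2551188)/(2*262*(-755 + 2*262) + 1416) = 1190933/(2*262*(-755 + 524) + 1416) = 1190933/(2*262*(-231) + 1416) = 1190933/(-121044 + 1416) = 1190933/(-119628) = 1190933*(-1/119628) = -1190933/119628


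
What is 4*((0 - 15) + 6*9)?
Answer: 156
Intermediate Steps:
4*((0 - 15) + 6*9) = 4*(-15 + 54) = 4*39 = 156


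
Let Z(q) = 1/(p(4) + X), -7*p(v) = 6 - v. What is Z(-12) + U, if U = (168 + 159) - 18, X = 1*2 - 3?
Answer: 2774/9 ≈ 308.22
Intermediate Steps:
p(v) = -6/7 + v/7 (p(v) = -(6 - v)/7 = -6/7 + v/7)
X = -1 (X = 2 - 3 = -1)
U = 309 (U = 327 - 18 = 309)
Z(q) = -7/9 (Z(q) = 1/((-6/7 + (1/7)*4) - 1) = 1/((-6/7 + 4/7) - 1) = 1/(-2/7 - 1) = 1/(-9/7) = -7/9)
Z(-12) + U = -7/9 + 309 = 2774/9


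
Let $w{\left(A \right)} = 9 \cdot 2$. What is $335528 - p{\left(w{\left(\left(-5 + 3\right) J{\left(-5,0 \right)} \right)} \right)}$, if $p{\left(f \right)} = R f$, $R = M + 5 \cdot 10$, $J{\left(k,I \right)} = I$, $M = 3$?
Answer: $334574$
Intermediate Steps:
$R = 53$ ($R = 3 + 5 \cdot 10 = 3 + 50 = 53$)
$w{\left(A \right)} = 18$
$p{\left(f \right)} = 53 f$
$335528 - p{\left(w{\left(\left(-5 + 3\right) J{\left(-5,0 \right)} \right)} \right)} = 335528 - 53 \cdot 18 = 335528 - 954 = 334574$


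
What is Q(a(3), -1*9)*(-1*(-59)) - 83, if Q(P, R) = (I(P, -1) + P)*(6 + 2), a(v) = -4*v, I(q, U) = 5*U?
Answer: -8107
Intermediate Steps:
Q(P, R) = -40 + 8*P (Q(P, R) = (5*(-1) + P)*(6 + 2) = (-5 + P)*8 = -40 + 8*P)
Q(a(3), -1*9)*(-1*(-59)) - 83 = (-40 + 8*(-4*3))*(-1*(-59)) - 83 = (-40 + 8*(-12))*59 - 83 = (-40 - 96)*59 - 83 = -136*59 - 83 = -8024 - 83 = -8107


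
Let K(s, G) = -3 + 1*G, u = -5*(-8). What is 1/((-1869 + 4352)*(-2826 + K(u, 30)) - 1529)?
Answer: -1/6951446 ≈ -1.4386e-7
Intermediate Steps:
u = 40
K(s, G) = -3 + G
1/((-1869 + 4352)*(-2826 + K(u, 30)) - 1529) = 1/((-1869 + 4352)*(-2826 + (-3 + 30)) - 1529) = 1/(2483*(-2826 + 27) - 1529) = 1/(2483*(-2799) - 1529) = 1/(-6949917 - 1529) = 1/(-6951446) = -1/6951446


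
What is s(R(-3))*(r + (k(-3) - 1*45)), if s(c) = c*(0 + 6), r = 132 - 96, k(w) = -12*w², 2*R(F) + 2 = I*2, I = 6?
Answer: -3510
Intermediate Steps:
R(F) = 5 (R(F) = -1 + (6*2)/2 = -1 + (½)*12 = -1 + 6 = 5)
r = 36
s(c) = 6*c (s(c) = c*6 = 6*c)
s(R(-3))*(r + (k(-3) - 1*45)) = (6*5)*(36 + (-12*(-3)² - 1*45)) = 30*(36 + (-12*9 - 45)) = 30*(36 + (-108 - 45)) = 30*(36 - 153) = 30*(-117) = -3510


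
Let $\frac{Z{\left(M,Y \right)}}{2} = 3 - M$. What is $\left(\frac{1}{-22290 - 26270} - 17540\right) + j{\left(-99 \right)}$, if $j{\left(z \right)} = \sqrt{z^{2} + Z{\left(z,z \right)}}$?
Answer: $- \frac{851742401}{48560} + \sqrt{10005} \approx -17440.0$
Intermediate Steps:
$Z{\left(M,Y \right)} = 6 - 2 M$ ($Z{\left(M,Y \right)} = 2 \left(3 - M\right) = 6 - 2 M$)
$j{\left(z \right)} = \sqrt{6 + z^{2} - 2 z}$ ($j{\left(z \right)} = \sqrt{z^{2} - \left(-6 + 2 z\right)} = \sqrt{6 + z^{2} - 2 z}$)
$\left(\frac{1}{-22290 - 26270} - 17540\right) + j{\left(-99 \right)} = \left(\frac{1}{-22290 - 26270} - 17540\right) + \sqrt{6 + \left(-99\right)^{2} - -198} = \left(\frac{1}{-48560} - 17540\right) + \sqrt{6 + 9801 + 198} = \left(- \frac{1}{48560} - 17540\right) + \sqrt{10005} = - \frac{851742401}{48560} + \sqrt{10005}$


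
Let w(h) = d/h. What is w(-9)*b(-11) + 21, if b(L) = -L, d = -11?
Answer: 310/9 ≈ 34.444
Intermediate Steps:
w(h) = -11/h
w(-9)*b(-11) + 21 = (-11/(-9))*(-1*(-11)) + 21 = -11*(-⅑)*11 + 21 = (11/9)*11 + 21 = 121/9 + 21 = 310/9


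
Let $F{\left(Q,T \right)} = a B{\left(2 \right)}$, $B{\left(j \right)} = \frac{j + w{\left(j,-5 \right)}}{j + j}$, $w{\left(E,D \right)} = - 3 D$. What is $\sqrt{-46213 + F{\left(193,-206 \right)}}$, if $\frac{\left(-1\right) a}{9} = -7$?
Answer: $\frac{i \sqrt{183781}}{2} \approx 214.35 i$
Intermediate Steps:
$B{\left(j \right)} = \frac{15 + j}{2 j}$ ($B{\left(j \right)} = \frac{j - -15}{j + j} = \frac{j + 15}{2 j} = \left(15 + j\right) \frac{1}{2 j} = \frac{15 + j}{2 j}$)
$a = 63$ ($a = \left(-9\right) \left(-7\right) = 63$)
$F{\left(Q,T \right)} = \frac{1071}{4}$ ($F{\left(Q,T \right)} = 63 \frac{15 + 2}{2 \cdot 2} = 63 \cdot \frac{1}{2} \cdot \frac{1}{2} \cdot 17 = 63 \cdot \frac{17}{4} = \frac{1071}{4}$)
$\sqrt{-46213 + F{\left(193,-206 \right)}} = \sqrt{-46213 + \frac{1071}{4}} = \sqrt{- \frac{183781}{4}} = \frac{i \sqrt{183781}}{2}$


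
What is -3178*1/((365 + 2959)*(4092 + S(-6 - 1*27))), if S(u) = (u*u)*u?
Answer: 1589/52926390 ≈ 3.0023e-5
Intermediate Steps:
S(u) = u**3 (S(u) = u**2*u = u**3)
-3178*1/((365 + 2959)*(4092 + S(-6 - 1*27))) = -3178*1/((365 + 2959)*(4092 + (-6 - 1*27)**3)) = -3178*1/(3324*(4092 + (-6 - 27)**3)) = -3178*1/(3324*(4092 + (-33)**3)) = -3178*1/(3324*(4092 - 35937)) = -3178/(3324*(-31845)) = -3178/(-105852780) = -3178*(-1/105852780) = 1589/52926390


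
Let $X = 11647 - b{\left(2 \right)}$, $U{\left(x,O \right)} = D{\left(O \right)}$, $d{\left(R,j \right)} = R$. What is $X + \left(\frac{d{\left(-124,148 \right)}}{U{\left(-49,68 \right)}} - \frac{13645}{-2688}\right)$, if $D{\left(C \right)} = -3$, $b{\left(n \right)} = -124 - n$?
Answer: $\frac{10590191}{896} \approx 11819.0$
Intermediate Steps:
$U{\left(x,O \right)} = -3$
$X = 11773$ ($X = 11647 - \left(-124 - 2\right) = 11647 - -126 = 11647 + 126 = 11773$)
$X + \left(\frac{d{\left(-124,148 \right)}}{U{\left(-49,68 \right)}} - \frac{13645}{-2688}\right) = 11773 - \left(- \frac{13645}{2688} - \frac{124}{3}\right) = 11773 - - \frac{41583}{896} = 11773 + \left(\frac{124}{3} + \frac{13645}{2688}\right) = 11773 + \frac{41583}{896} = \frac{10590191}{896}$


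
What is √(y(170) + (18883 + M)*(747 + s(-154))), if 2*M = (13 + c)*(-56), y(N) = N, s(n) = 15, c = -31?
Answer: 2*√3693266 ≈ 3843.6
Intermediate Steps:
M = 504 (M = ((13 - 31)*(-56))/2 = (-18*(-56))/2 = (½)*1008 = 504)
√(y(170) + (18883 + M)*(747 + s(-154))) = √(170 + (18883 + 504)*(747 + 15)) = √(170 + 19387*762) = √(170 + 14772894) = √14773064 = 2*√3693266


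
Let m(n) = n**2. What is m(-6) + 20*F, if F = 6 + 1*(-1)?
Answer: 136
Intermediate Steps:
F = 5 (F = 6 - 1 = 5)
m(-6) + 20*F = (-6)**2 + 20*5 = 36 + 100 = 136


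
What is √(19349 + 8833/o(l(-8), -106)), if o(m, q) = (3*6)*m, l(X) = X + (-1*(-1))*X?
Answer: √11127358/24 ≈ 138.99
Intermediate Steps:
l(X) = 2*X (l(X) = X + 1*X = X + X = 2*X)
o(m, q) = 18*m
√(19349 + 8833/o(l(-8), -106)) = √(19349 + 8833/((18*(2*(-8))))) = √(19349 + 8833/((18*(-16)))) = √(19349 + 8833/(-288)) = √(19349 + 8833*(-1/288)) = √(19349 - 8833/288) = √(5563679/288) = √11127358/24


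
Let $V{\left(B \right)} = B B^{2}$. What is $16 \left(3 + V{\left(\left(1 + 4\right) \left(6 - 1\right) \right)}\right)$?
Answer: $250048$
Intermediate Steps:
$V{\left(B \right)} = B^{3}$
$16 \left(3 + V{\left(\left(1 + 4\right) \left(6 - 1\right) \right)}\right) = 16 \left(3 + \left(\left(1 + 4\right) \left(6 - 1\right)\right)^{3}\right) = 16 \left(3 + \left(5 \cdot 5\right)^{3}\right) = 16 \left(3 + 25^{3}\right) = 16 \left(3 + 15625\right) = 16 \cdot 15628 = 250048$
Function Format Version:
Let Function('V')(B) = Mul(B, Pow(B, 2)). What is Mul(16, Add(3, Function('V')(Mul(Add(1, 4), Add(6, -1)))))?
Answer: 250048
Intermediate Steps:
Function('V')(B) = Pow(B, 3)
Mul(16, Add(3, Function('V')(Mul(Add(1, 4), Add(6, -1))))) = Mul(16, Add(3, Pow(Mul(Add(1, 4), Add(6, -1)), 3))) = Mul(16, Add(3, Pow(Mul(5, 5), 3))) = Mul(16, Add(3, Pow(25, 3))) = Mul(16, Add(3, 15625)) = Mul(16, 15628) = 250048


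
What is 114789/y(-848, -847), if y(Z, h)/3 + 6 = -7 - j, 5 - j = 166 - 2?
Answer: 38263/146 ≈ 262.08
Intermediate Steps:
j = -159 (j = 5 - (166 - 2) = 5 - 1*164 = 5 - 164 = -159)
y(Z, h) = 438 (y(Z, h) = -18 + 3*(-7 - 1*(-159)) = -18 + 3*(-7 + 159) = -18 + 3*152 = -18 + 456 = 438)
114789/y(-848, -847) = 114789/438 = 114789*(1/438) = 38263/146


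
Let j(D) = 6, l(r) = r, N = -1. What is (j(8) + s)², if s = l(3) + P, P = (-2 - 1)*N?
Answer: 144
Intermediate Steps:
P = 3 (P = (-2 - 1)*(-1) = -3*(-1) = 3)
s = 6 (s = 3 + 3 = 6)
(j(8) + s)² = (6 + 6)² = 12² = 144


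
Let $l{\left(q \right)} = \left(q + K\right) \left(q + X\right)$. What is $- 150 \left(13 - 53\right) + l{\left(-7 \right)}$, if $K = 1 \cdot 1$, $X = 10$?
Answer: $5982$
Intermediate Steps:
$K = 1$
$l{\left(q \right)} = \left(1 + q\right) \left(10 + q\right)$ ($l{\left(q \right)} = \left(q + 1\right) \left(q + 10\right) = \left(1 + q\right) \left(10 + q\right)$)
$- 150 \left(13 - 53\right) + l{\left(-7 \right)} = - 150 \left(13 - 53\right) + \left(10 + \left(-7\right)^{2} + 11 \left(-7\right)\right) = - 150 \left(13 - 53\right) + \left(10 + 49 - 77\right) = \left(-150\right) \left(-40\right) - 18 = 6000 - 18 = 5982$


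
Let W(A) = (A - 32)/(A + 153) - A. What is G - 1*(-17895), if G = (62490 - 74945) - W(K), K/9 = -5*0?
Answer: 832352/153 ≈ 5440.2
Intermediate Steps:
K = 0 (K = 9*(-5*0) = 9*0 = 0)
W(A) = -A + (-32 + A)/(153 + A) (W(A) = (-32 + A)/(153 + A) - A = -A + (-32 + A)/(153 + A))
G = -1905583/153 (G = (62490 - 74945) - (-32 - 1*0² - 152*0)/(153 + 0) = -12455 - (-32 - 1*0 + 0)/153 = -12455 - (-32 + 0 + 0)/153 = -12455 - (-32)/153 = -12455 - 1*(-32/153) = -12455 + 32/153 = -1905583/153 ≈ -12455.)
G - 1*(-17895) = -1905583/153 - 1*(-17895) = -1905583/153 + 17895 = 832352/153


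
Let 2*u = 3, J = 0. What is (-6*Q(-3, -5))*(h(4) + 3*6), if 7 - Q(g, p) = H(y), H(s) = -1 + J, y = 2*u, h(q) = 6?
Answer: -1152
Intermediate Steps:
u = 3/2 (u = (½)*3 = 3/2 ≈ 1.5000)
y = 3 (y = 2*(3/2) = 3)
H(s) = -1 (H(s) = -1 + 0 = -1)
Q(g, p) = 8 (Q(g, p) = 7 - 1*(-1) = 7 + 1 = 8)
(-6*Q(-3, -5))*(h(4) + 3*6) = (-6*8)*(6 + 3*6) = -48*(6 + 18) = -48*24 = -1152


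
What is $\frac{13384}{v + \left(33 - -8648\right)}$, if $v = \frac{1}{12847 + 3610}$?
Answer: $\frac{110130244}{71431609} \approx 1.5418$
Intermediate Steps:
$v = \frac{1}{16457} \approx 6.0764 \cdot 10^{-5}$
$\frac{13384}{v + \left(33 - -8648\right)} = \frac{13384}{\frac{1}{16457} + \left(33 - -8648\right)} = \frac{13384}{\frac{1}{16457} + \left(33 + 8648\right)} = \frac{13384}{\frac{1}{16457} + 8681} = \frac{13384}{\frac{142863218}{16457}} = 13384 \cdot \frac{16457}{142863218} = \frac{110130244}{71431609}$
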